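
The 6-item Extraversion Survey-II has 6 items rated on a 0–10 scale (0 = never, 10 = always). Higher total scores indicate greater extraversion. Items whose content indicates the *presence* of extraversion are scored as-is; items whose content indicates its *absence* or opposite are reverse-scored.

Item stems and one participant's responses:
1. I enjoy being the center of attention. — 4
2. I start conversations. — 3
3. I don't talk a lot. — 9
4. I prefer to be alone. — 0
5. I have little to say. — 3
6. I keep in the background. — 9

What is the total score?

26

Items 3, 4, 5, 6 describe the absence/opposite of extraversion → reverse-score.
reversed = (0+10) − raw = 10 − raw.
  item 1: 4
  item 2: 3
  item 3: 10 − 9 = 1
  item 4: 10 − 0 = 10
  item 5: 10 − 3 = 7
  item 6: 10 − 9 = 1
Total = 4 + 3 + 1 + 10 + 7 + 1 = 26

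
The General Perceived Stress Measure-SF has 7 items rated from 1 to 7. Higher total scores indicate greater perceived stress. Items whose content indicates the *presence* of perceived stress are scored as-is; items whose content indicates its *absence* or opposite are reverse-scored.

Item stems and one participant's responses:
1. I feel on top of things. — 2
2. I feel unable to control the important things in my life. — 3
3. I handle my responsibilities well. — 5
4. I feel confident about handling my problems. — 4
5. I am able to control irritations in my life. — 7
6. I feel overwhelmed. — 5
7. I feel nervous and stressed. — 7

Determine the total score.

29

Items 1, 3, 4, 5 describe the absence/opposite of perceived stress → reverse-score.
reversed = (1+7) − raw = 8 − raw.
  item 1: 8 − 2 = 6
  item 2: 3
  item 3: 8 − 5 = 3
  item 4: 8 − 4 = 4
  item 5: 8 − 7 = 1
  item 6: 5
  item 7: 7
Total = 6 + 3 + 3 + 4 + 1 + 5 + 7 = 29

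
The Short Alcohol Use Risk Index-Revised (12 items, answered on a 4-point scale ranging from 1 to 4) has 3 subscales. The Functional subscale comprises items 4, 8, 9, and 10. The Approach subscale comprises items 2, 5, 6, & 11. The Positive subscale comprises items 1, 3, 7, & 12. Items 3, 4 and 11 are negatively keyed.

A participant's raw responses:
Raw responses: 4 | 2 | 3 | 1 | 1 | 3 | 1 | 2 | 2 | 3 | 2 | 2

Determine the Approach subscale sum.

Approach items: 2, 5, 6, 11.
Of these, item 11 is negatively keyed; reverse-coded value = 5 − response.
  item 2: 2
  item 5: 1
  item 6: 3
  item 11: 5 − 2 = 3
Sum = 2 + 1 + 3 + 3 = 9

9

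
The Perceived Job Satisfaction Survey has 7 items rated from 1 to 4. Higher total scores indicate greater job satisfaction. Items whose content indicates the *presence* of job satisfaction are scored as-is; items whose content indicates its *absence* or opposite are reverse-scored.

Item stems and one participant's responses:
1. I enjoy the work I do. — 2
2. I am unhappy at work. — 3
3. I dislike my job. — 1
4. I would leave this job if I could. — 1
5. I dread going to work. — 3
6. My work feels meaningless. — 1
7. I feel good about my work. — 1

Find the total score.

Items 2, 3, 4, 5, 6 describe the absence/opposite of job satisfaction → reverse-score.
on a 1–4 scale, reversed = 5 − raw.
  item 1: 2
  item 2: 5 − 3 = 2
  item 3: 5 − 1 = 4
  item 4: 5 − 1 = 4
  item 5: 5 − 3 = 2
  item 6: 5 − 1 = 4
  item 7: 1
Total = 2 + 2 + 4 + 4 + 2 + 4 + 1 = 19

19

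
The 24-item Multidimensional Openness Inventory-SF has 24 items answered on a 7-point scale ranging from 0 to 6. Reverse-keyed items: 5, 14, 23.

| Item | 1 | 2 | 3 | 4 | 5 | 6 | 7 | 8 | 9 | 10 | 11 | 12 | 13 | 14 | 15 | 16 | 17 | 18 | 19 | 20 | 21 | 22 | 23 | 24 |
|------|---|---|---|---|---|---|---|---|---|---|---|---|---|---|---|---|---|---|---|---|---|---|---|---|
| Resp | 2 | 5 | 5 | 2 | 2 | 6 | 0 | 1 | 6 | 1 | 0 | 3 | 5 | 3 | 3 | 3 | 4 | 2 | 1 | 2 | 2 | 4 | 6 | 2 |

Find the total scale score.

Raw sum = 70. Reverse-keyed items: 5, 14, 23; their raw sum = 11.
Each reversal replaces raw with 6 − raw, changing the total by 6 − 2·raw per item.
Total = 70 + 3·6 − 2·11 = 70 + 18 − 22 = 66

66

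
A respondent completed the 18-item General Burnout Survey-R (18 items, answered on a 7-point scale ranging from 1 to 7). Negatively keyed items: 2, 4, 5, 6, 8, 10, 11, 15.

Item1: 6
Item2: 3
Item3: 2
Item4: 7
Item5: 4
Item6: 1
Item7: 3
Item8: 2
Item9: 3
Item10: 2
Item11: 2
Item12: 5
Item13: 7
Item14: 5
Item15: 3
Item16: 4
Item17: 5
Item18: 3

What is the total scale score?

Reversing items 2, 4, 5, 6, 8, 10, 11, & 15 with 8 − raw:
Total = 6 + (8−3) + 2 + (8−7) + (8−4) + (8−1) + 3 + (8−2) + 3 + (8−2) + (8−2) + 5 + 7 + 5 + (8−3) + 4 + 5 + 3
      = 6 + 5 + 2 + 1 + 4 + 7 + 3 + 6 + 3 + 6 + 6 + 5 + 7 + 5 + 5 + 4 + 5 + 3 = 83

83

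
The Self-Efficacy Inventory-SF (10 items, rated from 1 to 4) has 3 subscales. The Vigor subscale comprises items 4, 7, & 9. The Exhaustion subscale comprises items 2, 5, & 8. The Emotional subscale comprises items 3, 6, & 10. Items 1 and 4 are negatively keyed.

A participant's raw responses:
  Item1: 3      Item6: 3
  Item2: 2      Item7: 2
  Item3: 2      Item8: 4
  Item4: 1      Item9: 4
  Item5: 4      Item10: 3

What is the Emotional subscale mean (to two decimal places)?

2.67

Emotional items: 3, 6, 10.
  item 3: 2
  item 6: 3
  item 10: 3
Sum = 2 + 3 + 3 = 8
Mean = 8 / 3 = 2.67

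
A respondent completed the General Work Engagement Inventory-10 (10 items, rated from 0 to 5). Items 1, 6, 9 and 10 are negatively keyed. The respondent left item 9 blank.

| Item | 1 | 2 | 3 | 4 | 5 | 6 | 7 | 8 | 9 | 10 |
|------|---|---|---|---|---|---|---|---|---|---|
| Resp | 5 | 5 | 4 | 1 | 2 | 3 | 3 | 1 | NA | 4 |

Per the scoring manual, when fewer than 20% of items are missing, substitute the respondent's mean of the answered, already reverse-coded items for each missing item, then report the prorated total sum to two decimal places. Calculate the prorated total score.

21.11

Reverse-coded (reversed = (0+5) − raw = 5 − raw):
  item 1: 5 − 5 = 0
  item 6: 5 − 3 = 2
  item 10: 5 − 4 = 1
Completed scored items (9 of 10): 0, 5, 4, 1, 2, 2, 3, 1, 1; sum = 19.
Person mean = 19 / 9 ≈ 2.1111
Prorated total = (19 / 9) × 10 = 21.11 (to 2 dp)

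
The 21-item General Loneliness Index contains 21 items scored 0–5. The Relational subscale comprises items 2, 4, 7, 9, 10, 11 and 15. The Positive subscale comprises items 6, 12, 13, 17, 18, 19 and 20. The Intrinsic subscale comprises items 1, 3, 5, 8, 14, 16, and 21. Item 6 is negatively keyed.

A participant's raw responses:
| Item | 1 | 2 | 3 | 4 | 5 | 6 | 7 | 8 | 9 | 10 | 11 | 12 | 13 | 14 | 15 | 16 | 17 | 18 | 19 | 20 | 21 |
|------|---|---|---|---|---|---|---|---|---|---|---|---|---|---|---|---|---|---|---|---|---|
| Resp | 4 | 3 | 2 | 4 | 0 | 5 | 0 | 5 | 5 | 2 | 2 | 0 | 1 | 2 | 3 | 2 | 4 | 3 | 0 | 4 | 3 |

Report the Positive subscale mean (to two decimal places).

Positive items: 6, 12, 13, 17, 18, 19, 20.
Of these, item 6 is negatively keyed; reversed = (0+5) − raw = 5 − raw.
  item 6: 5 − 5 = 0
  item 12: 0
  item 13: 1
  item 17: 4
  item 18: 3
  item 19: 0
  item 20: 4
Sum = 0 + 0 + 1 + 4 + 3 + 0 + 4 = 12
Mean = 12 / 7 = 1.71

1.71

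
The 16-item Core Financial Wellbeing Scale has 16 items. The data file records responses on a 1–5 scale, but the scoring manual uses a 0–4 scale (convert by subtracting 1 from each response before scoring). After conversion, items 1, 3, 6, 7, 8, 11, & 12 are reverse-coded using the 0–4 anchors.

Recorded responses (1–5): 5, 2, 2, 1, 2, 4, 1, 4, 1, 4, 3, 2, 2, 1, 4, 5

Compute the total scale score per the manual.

Convert to 0–4: 4, 1, 1, 0, 1, 3, 0, 3, 0, 3, 2, 1, 1, 0, 3, 4
Reverse-coded (on a 0–4 scale, reversed = 4 − raw):
  item 1: 4 − 4 = 0
  item 3: 4 − 1 = 3
  item 6: 4 − 3 = 1
  item 7: 4 − 0 = 4
  item 8: 4 − 3 = 1
  item 11: 4 − 2 = 2
  item 12: 4 − 1 = 3
Scored: 0, 1, 3, 0, 1, 1, 4, 1, 0, 3, 2, 3, 1, 0, 3, 4
Total = 27

27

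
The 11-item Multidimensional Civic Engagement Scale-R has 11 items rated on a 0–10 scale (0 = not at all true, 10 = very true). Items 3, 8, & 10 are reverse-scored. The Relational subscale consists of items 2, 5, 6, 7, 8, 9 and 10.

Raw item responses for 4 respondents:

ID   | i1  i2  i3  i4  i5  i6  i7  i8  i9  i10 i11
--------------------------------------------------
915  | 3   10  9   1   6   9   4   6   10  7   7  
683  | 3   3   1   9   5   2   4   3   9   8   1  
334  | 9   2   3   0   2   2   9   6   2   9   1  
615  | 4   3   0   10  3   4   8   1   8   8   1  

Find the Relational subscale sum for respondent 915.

Respondent 915 raw: 3, 10, 9, 1, 6, 9, 4, 6, 10, 7, 7.
Relational items: 2, 5, 6, 7, 8, 9, 10.
Reverse-coded (on a 0–10 scale, reversed = 10 − raw):
  item 2: 10
  item 5: 6
  item 6: 9
  item 7: 4
  item 8: 10 − 6 = 4
  item 9: 10
  item 10: 10 − 7 = 3
Sum = 10 + 6 + 9 + 4 + 4 + 10 + 3 = 46

46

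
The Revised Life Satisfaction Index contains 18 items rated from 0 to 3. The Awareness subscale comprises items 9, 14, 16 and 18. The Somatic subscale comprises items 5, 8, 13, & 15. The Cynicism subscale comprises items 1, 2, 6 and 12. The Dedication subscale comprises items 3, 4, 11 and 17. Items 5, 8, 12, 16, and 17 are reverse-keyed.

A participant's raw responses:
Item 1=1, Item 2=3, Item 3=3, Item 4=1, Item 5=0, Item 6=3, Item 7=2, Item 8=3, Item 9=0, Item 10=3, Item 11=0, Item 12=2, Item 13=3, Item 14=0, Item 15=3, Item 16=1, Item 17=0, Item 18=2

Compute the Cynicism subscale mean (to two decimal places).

Cynicism items: 1, 2, 6, 12.
Of these, item 12 is reverse-keyed; on a 0–3 scale, reversed = 3 − raw.
  item 1: 1
  item 2: 3
  item 6: 3
  item 12: 3 − 2 = 1
Sum = 1 + 3 + 3 + 1 = 8
Mean = 8 / 4 = 2.00

2.00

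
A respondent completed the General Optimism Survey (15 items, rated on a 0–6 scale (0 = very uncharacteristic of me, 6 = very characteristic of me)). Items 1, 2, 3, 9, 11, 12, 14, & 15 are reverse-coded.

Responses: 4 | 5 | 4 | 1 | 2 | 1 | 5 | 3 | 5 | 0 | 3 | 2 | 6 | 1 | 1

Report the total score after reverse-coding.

Reversing items 1, 2, 3, 9, 11, 12, 14 and 15 with 6 − raw:
Total = (6−4) + (6−5) + (6−4) + 1 + 2 + 1 + 5 + 3 + (6−5) + 0 + (6−3) + (6−2) + 6 + (6−1) + (6−1)
      = 2 + 1 + 2 + 1 + 2 + 1 + 5 + 3 + 1 + 0 + 3 + 4 + 6 + 5 + 5 = 41

41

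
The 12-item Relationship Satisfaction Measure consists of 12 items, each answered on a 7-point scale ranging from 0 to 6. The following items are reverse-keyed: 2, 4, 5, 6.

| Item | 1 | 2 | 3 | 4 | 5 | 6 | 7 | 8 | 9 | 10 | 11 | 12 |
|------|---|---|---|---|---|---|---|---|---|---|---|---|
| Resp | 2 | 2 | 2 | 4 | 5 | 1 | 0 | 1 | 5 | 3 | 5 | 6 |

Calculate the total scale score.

36

Reverse-coded items (on a 0–6 scale, reversed = 6 − raw):
  item 2: 6 − 2 = 4
  item 4: 6 − 4 = 2
  item 5: 6 − 5 = 1
  item 6: 6 − 1 = 5
Scored responses: 2, 4, 2, 2, 1, 5, 0, 1, 5, 3, 5, 6
Total = 2 + 4 + 2 + 2 + 1 + 5 + 0 + 1 + 5 + 3 + 5 + 6 = 36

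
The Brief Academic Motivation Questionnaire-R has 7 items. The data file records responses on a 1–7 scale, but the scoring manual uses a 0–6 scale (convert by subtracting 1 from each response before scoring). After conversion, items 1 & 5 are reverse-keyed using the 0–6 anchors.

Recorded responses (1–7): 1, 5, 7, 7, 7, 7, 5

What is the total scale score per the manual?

Convert to 0–6: 0, 4, 6, 6, 6, 6, 4
Reverse-coded (reversed = (0+6) − raw = 6 − raw):
  item 1: 6 − 0 = 6
  item 5: 6 − 6 = 0
Scored: 6, 4, 6, 6, 0, 6, 4
Total = 32

32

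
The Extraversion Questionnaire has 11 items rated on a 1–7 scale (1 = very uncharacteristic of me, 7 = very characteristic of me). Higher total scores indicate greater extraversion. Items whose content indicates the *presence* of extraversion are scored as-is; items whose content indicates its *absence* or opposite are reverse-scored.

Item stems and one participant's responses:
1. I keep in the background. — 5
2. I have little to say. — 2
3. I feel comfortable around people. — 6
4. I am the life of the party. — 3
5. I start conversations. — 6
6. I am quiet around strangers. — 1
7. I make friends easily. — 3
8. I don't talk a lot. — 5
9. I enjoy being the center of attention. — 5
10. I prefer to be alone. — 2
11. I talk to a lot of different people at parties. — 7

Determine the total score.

Items 1, 2, 6, 8, 10 describe the absence/opposite of extraversion → reverse-score.
on a 1–7 scale, reversed = 8 − raw.
  item 1: 8 − 5 = 3
  item 2: 8 − 2 = 6
  item 3: 6
  item 4: 3
  item 5: 6
  item 6: 8 − 1 = 7
  item 7: 3
  item 8: 8 − 5 = 3
  item 9: 5
  item 10: 8 − 2 = 6
  item 11: 7
Total = 3 + 6 + 6 + 3 + 6 + 7 + 3 + 3 + 5 + 6 + 7 = 55

55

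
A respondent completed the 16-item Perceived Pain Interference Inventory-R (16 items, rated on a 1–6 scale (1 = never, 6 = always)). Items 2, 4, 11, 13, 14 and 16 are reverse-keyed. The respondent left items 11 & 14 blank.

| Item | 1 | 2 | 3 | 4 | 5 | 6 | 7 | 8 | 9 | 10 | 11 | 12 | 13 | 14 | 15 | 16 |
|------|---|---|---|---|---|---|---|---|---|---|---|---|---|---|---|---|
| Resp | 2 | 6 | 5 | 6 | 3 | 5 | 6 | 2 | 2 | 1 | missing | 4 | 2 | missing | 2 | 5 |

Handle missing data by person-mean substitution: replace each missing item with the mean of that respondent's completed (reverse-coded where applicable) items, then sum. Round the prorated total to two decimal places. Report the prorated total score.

Reverse-coded (reversed = (1+6) − raw = 7 − raw):
  item 2: 7 − 6 = 1
  item 4: 7 − 6 = 1
  item 13: 7 − 2 = 5
  item 16: 7 − 5 = 2
Completed scored items (14 of 16): 2, 1, 5, 1, 3, 5, 6, 2, 2, 1, 4, 5, 2, 2; sum = 41.
Person mean = 41 / 14 ≈ 2.9286
Prorated total = (41 / 14) × 16 = 46.86 (to 2 dp)

46.86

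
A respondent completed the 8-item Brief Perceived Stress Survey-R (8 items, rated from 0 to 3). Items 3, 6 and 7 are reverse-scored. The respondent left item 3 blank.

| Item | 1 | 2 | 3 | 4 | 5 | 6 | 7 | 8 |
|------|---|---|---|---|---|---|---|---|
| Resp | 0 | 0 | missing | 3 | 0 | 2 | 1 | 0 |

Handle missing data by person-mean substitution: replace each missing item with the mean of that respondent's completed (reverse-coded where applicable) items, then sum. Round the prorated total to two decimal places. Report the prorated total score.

6.86

Reverse-coded (on a 0–3 scale, reversed = 3 − raw):
  item 6: 3 − 2 = 1
  item 7: 3 − 1 = 2
Completed scored items (7 of 8): 0, 0, 3, 0, 1, 2, 0; sum = 6.
Person mean = 6 / 7 ≈ 0.8571
Prorated total = (6 / 7) × 8 = 6.86 (to 2 dp)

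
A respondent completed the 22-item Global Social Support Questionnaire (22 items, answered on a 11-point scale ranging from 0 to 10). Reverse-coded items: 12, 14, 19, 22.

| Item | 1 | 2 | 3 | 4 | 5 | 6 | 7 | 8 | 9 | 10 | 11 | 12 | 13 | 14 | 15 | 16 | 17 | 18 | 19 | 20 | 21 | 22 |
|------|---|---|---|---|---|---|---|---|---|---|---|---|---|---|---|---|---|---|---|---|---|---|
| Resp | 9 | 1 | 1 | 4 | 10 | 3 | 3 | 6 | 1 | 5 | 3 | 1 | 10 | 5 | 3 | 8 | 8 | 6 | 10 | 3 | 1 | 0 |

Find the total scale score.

Reversing items 12, 14, 19, & 22 with 10 − raw:
Total = 9 + 1 + 1 + 4 + 10 + 3 + 3 + 6 + 1 + 5 + 3 + (10−1) + 10 + (10−5) + 3 + 8 + 8 + 6 + (10−10) + 3 + 1 + (10−0)
      = 9 + 1 + 1 + 4 + 10 + 3 + 3 + 6 + 1 + 5 + 3 + 9 + 10 + 5 + 3 + 8 + 8 + 6 + 0 + 3 + 1 + 10 = 109

109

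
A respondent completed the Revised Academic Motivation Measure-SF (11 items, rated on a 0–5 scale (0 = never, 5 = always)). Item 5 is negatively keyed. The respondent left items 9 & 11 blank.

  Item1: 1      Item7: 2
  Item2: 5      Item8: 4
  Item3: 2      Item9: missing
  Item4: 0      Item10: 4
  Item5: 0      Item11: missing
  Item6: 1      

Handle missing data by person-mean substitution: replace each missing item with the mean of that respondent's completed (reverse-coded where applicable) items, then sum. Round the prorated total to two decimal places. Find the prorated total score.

Reverse-coded (on a 0–5 scale, reversed = 5 − raw):
  item 5: 5 − 0 = 5
Completed scored items (9 of 11): 1, 5, 2, 0, 5, 1, 2, 4, 4; sum = 24.
Person mean = 24 / 9 ≈ 2.6667
Prorated total = (24 / 9) × 11 = 29.33 (to 2 dp)

29.33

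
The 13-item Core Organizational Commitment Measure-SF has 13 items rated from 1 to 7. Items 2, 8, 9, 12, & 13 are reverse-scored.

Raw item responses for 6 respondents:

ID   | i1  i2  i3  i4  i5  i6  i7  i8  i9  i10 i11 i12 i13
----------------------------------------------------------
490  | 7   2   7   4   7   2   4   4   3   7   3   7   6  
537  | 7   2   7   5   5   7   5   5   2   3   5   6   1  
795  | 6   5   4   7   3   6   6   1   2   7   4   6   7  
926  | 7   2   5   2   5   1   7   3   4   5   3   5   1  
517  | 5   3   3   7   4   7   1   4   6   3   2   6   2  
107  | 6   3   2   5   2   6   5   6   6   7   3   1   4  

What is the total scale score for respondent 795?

62

Respondent 795 raw: 6, 5, 4, 7, 3, 6, 6, 1, 2, 7, 4, 6, 7.
Reverse-coded (on a 1–7 scale, reversed = 8 − raw):
  item 1: 6
  item 2: 8 − 5 = 3
  item 3: 4
  item 4: 7
  item 5: 3
  item 6: 6
  item 7: 6
  item 8: 8 − 1 = 7
  item 9: 8 − 2 = 6
  item 10: 7
  item 11: 4
  item 12: 8 − 6 = 2
  item 13: 8 − 7 = 1
Sum = 6 + 3 + 4 + 7 + 3 + 6 + 6 + 7 + 6 + 7 + 4 + 2 + 1 = 62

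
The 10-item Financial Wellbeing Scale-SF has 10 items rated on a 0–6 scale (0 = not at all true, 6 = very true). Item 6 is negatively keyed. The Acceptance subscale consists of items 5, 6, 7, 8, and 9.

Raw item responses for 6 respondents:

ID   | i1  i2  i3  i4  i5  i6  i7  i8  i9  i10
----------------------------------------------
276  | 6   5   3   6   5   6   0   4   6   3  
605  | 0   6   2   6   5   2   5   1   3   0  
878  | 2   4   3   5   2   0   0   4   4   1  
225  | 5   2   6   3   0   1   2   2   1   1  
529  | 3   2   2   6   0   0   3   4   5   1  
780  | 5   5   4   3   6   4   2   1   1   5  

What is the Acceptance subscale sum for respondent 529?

Respondent 529 raw: 3, 2, 2, 6, 0, 0, 3, 4, 5, 1.
Acceptance items: 5, 6, 7, 8, 9.
Reverse-coded (reverse-coded value = 6 − response):
  item 5: 0
  item 6: 6 − 0 = 6
  item 7: 3
  item 8: 4
  item 9: 5
Sum = 0 + 6 + 3 + 4 + 5 = 18

18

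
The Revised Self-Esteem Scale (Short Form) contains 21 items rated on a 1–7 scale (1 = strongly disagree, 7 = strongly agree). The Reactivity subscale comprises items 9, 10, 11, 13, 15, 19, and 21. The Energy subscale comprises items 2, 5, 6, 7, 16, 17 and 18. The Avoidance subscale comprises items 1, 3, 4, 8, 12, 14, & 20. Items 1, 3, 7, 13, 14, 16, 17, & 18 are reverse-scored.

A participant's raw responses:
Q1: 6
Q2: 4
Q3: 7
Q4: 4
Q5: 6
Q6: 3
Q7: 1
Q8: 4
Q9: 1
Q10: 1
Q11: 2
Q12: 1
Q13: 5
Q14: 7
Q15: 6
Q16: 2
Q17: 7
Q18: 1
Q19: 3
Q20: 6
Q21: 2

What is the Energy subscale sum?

34

Energy items: 2, 5, 6, 7, 16, 17, 18.
Of these, items 7, 16, 17, & 18 are reverse-scored; reversed = (1+7) − raw = 8 − raw.
  item 2: 4
  item 5: 6
  item 6: 3
  item 7: 8 − 1 = 7
  item 16: 8 − 2 = 6
  item 17: 8 − 7 = 1
  item 18: 8 − 1 = 7
Sum = 4 + 6 + 3 + 7 + 6 + 1 + 7 = 34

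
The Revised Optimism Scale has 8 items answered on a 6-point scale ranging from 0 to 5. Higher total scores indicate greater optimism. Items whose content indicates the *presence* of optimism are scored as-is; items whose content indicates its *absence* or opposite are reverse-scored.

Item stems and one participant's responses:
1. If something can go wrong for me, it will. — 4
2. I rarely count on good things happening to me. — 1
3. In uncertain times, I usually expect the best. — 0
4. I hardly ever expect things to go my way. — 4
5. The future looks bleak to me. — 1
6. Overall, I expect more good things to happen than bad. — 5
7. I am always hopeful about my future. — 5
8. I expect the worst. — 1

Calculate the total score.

24

Items 1, 2, 4, 5, 8 describe the absence/opposite of optimism → reverse-score.
on a 0–5 scale, reversed = 5 − raw.
  item 1: 5 − 4 = 1
  item 2: 5 − 1 = 4
  item 3: 0
  item 4: 5 − 4 = 1
  item 5: 5 − 1 = 4
  item 6: 5
  item 7: 5
  item 8: 5 − 1 = 4
Total = 1 + 4 + 0 + 1 + 4 + 5 + 5 + 4 = 24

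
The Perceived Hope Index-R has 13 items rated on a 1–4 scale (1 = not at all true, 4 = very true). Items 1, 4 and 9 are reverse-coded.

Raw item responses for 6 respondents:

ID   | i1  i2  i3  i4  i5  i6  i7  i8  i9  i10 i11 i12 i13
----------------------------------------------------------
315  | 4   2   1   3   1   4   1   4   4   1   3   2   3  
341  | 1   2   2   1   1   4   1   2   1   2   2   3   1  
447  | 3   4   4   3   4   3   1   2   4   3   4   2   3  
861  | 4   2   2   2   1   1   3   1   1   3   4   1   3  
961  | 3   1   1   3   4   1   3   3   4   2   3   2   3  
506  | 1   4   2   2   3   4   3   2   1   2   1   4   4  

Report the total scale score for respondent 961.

Respondent 961 raw: 3, 1, 1, 3, 4, 1, 3, 3, 4, 2, 3, 2, 3.
Reverse-coded (on a 1–4 scale, reversed = 5 − raw):
  item 1: 5 − 3 = 2
  item 2: 1
  item 3: 1
  item 4: 5 − 3 = 2
  item 5: 4
  item 6: 1
  item 7: 3
  item 8: 3
  item 9: 5 − 4 = 1
  item 10: 2
  item 11: 3
  item 12: 2
  item 13: 3
Sum = 2 + 1 + 1 + 2 + 4 + 1 + 3 + 3 + 1 + 2 + 3 + 2 + 3 = 28

28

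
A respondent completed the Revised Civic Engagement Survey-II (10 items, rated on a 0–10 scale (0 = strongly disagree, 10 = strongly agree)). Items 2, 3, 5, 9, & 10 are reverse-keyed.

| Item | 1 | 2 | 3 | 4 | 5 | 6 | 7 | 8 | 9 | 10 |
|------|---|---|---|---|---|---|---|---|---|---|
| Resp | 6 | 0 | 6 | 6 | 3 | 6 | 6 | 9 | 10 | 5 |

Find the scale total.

Reversing items 2, 3, 5, 9 and 10 with 10 − raw:
Total = 6 + (10−0) + (10−6) + 6 + (10−3) + 6 + 6 + 9 + (10−10) + (10−5)
      = 6 + 10 + 4 + 6 + 7 + 6 + 6 + 9 + 0 + 5 = 59

59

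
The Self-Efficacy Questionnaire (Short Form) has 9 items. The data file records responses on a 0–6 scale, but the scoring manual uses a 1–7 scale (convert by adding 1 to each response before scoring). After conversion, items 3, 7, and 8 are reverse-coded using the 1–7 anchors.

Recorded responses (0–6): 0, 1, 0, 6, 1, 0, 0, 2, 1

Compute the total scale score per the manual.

Convert to 1–7: 1, 2, 1, 7, 2, 1, 1, 3, 2
Reverse-coded (reversed = (1+7) − raw = 8 − raw):
  item 3: 8 − 1 = 7
  item 7: 8 − 1 = 7
  item 8: 8 − 3 = 5
Scored: 1, 2, 7, 7, 2, 1, 7, 5, 2
Total = 34

34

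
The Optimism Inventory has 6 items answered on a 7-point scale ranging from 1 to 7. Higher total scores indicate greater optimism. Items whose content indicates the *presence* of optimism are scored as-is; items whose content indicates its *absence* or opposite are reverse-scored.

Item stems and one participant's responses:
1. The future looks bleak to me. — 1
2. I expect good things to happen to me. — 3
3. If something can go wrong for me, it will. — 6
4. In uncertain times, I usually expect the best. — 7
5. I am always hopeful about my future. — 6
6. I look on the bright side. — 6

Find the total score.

Items 1, 3 describe the absence/opposite of optimism → reverse-score.
on a 1–7 scale, reversed = 8 − raw.
  item 1: 8 − 1 = 7
  item 2: 3
  item 3: 8 − 6 = 2
  item 4: 7
  item 5: 6
  item 6: 6
Total = 7 + 3 + 2 + 7 + 6 + 6 = 31

31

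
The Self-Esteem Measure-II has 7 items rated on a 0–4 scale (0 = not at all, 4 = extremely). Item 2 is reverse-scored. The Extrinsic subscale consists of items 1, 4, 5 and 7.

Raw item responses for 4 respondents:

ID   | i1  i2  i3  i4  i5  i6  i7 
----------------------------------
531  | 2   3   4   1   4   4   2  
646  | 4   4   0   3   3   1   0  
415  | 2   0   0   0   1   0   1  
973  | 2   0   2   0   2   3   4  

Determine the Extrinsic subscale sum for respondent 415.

Respondent 415 raw: 2, 0, 0, 0, 1, 0, 1.
Extrinsic items: 1, 4, 5, 7.
Reverse-coded (reversed = (0+4) − raw = 4 − raw):
  item 1: 2
  item 4: 0
  item 5: 1
  item 7: 1
Sum = 2 + 0 + 1 + 1 = 4

4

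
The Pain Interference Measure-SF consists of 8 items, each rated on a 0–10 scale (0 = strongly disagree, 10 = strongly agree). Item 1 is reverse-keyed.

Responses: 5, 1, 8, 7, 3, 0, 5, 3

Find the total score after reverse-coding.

Reverse-keyed items use 10 − raw:
  item 1: 10 − 5 = 5
Scored items: 5, 1, 8, 7, 3, 0, 5, 3
Total = 5 + 1 + 8 + 7 + 3 + 0 + 5 + 3 = 32

32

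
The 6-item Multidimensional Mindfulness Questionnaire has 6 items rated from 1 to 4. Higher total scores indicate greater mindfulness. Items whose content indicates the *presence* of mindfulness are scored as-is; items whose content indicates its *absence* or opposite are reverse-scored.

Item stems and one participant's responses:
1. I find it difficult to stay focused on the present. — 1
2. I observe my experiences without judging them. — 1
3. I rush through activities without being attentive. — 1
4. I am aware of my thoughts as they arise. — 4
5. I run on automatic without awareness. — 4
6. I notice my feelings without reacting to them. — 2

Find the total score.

16

Items 1, 3, 5 describe the absence/opposite of mindfulness → reverse-score.
reverse-coded value = 5 − response.
  item 1: 5 − 1 = 4
  item 2: 1
  item 3: 5 − 1 = 4
  item 4: 4
  item 5: 5 − 4 = 1
  item 6: 2
Total = 4 + 1 + 4 + 4 + 1 + 2 = 16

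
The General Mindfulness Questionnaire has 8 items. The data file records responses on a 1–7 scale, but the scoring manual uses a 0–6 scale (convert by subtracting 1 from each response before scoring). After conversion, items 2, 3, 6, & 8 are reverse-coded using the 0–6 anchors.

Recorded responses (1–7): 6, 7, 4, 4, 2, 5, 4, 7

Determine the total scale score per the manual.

17

Convert to 0–6: 5, 6, 3, 3, 1, 4, 3, 6
Reverse-coded (on a 0–6 scale, reversed = 6 − raw):
  item 2: 6 − 6 = 0
  item 3: 6 − 3 = 3
  item 6: 6 − 4 = 2
  item 8: 6 − 6 = 0
Scored: 5, 0, 3, 3, 1, 2, 3, 0
Total = 17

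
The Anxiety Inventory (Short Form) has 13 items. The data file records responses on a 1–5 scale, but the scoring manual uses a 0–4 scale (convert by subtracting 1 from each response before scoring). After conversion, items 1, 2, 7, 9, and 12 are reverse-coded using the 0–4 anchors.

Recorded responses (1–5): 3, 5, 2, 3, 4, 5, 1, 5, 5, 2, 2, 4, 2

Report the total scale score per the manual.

24

Convert to 0–4: 2, 4, 1, 2, 3, 4, 0, 4, 4, 1, 1, 3, 1
Reverse-coded (reverse-coded value = 4 − response):
  item 1: 4 − 2 = 2
  item 2: 4 − 4 = 0
  item 7: 4 − 0 = 4
  item 9: 4 − 4 = 0
  item 12: 4 − 3 = 1
Scored: 2, 0, 1, 2, 3, 4, 4, 4, 0, 1, 1, 1, 1
Total = 24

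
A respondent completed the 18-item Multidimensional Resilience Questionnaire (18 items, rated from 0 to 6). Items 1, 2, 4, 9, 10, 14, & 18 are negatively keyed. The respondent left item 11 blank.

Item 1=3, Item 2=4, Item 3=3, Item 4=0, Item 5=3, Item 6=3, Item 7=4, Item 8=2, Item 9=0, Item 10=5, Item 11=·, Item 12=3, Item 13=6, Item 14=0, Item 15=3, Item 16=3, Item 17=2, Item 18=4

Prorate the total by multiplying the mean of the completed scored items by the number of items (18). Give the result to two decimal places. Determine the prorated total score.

Reverse-coded (reverse-coded value = 6 − response):
  item 1: 6 − 3 = 3
  item 2: 6 − 4 = 2
  item 4: 6 − 0 = 6
  item 9: 6 − 0 = 6
  item 10: 6 − 5 = 1
  item 14: 6 − 0 = 6
  item 18: 6 − 4 = 2
Completed scored items (17 of 18): 3, 2, 3, 6, 3, 3, 4, 2, 6, 1, 3, 6, 6, 3, 3, 2, 2; sum = 58.
Person mean = 58 / 17 ≈ 3.4118
Prorated total = (58 / 17) × 18 = 61.41 (to 2 dp)

61.41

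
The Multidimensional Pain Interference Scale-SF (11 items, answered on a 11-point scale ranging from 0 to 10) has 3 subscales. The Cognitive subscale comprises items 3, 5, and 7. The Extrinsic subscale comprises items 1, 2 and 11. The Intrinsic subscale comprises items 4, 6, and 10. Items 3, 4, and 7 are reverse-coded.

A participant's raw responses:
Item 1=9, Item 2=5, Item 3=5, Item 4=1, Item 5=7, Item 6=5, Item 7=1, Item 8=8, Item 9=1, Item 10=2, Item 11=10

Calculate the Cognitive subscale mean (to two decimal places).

7.00

Cognitive items: 3, 5, 7.
Of these, items 3 and 7 are reverse-coded; on a 0–10 scale, reversed = 10 − raw.
  item 3: 10 − 5 = 5
  item 5: 7
  item 7: 10 − 1 = 9
Sum = 5 + 7 + 9 = 21
Mean = 21 / 3 = 7.00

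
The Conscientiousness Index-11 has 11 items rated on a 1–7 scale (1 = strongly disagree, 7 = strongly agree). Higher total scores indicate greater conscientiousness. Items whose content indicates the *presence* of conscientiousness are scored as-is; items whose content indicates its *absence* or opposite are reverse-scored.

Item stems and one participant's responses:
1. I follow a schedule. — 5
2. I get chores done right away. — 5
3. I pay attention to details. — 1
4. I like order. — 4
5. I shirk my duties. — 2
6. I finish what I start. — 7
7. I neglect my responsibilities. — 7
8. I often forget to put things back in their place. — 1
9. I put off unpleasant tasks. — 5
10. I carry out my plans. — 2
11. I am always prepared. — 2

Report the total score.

Items 5, 7, 8, 9 describe the absence/opposite of conscientiousness → reverse-score.
reversed = (1+7) − raw = 8 − raw.
  item 1: 5
  item 2: 5
  item 3: 1
  item 4: 4
  item 5: 8 − 2 = 6
  item 6: 7
  item 7: 8 − 7 = 1
  item 8: 8 − 1 = 7
  item 9: 8 − 5 = 3
  item 10: 2
  item 11: 2
Total = 5 + 5 + 1 + 4 + 6 + 7 + 1 + 7 + 3 + 2 + 2 = 43

43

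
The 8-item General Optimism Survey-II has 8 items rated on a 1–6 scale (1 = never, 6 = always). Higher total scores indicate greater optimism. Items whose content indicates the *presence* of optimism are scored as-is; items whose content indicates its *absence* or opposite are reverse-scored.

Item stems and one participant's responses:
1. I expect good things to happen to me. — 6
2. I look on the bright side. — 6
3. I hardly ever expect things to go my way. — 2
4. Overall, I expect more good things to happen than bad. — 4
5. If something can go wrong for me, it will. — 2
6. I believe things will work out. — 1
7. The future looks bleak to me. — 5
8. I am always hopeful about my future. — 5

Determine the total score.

34

Items 3, 5, 7 describe the absence/opposite of optimism → reverse-score.
reverse-coded value = 7 − response.
  item 1: 6
  item 2: 6
  item 3: 7 − 2 = 5
  item 4: 4
  item 5: 7 − 2 = 5
  item 6: 1
  item 7: 7 − 5 = 2
  item 8: 5
Total = 6 + 6 + 5 + 4 + 5 + 1 + 2 + 5 = 34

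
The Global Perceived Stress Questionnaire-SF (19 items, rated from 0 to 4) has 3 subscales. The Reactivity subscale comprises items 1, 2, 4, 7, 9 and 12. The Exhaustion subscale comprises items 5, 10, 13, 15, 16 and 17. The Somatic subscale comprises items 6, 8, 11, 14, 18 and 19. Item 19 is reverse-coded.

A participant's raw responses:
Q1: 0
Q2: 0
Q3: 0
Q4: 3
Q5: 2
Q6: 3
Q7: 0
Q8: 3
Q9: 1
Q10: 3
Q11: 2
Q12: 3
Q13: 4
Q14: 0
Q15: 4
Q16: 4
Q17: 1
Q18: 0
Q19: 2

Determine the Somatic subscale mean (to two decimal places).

Somatic items: 6, 8, 11, 14, 18, 19.
Of these, item 19 is reverse-coded; reversed = (0+4) − raw = 4 − raw.
  item 6: 3
  item 8: 3
  item 11: 2
  item 14: 0
  item 18: 0
  item 19: 4 − 2 = 2
Sum = 3 + 3 + 2 + 0 + 0 + 2 = 10
Mean = 10 / 6 = 1.67

1.67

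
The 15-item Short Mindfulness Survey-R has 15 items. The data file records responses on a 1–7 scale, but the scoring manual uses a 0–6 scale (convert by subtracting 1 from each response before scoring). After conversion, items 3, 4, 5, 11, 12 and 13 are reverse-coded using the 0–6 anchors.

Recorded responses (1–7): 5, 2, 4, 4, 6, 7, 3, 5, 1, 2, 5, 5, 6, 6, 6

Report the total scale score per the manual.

Convert to 0–6: 4, 1, 3, 3, 5, 6, 2, 4, 0, 1, 4, 4, 5, 5, 5
Reverse-coded (on a 0–6 scale, reversed = 6 − raw):
  item 3: 6 − 3 = 3
  item 4: 6 − 3 = 3
  item 5: 6 − 5 = 1
  item 11: 6 − 4 = 2
  item 12: 6 − 4 = 2
  item 13: 6 − 5 = 1
Scored: 4, 1, 3, 3, 1, 6, 2, 4, 0, 1, 2, 2, 1, 5, 5
Total = 40

40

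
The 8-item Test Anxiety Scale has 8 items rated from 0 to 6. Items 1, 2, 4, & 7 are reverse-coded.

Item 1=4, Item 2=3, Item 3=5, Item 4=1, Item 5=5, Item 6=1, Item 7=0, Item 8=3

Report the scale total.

30

Raw sum = 22. Reverse-coded items: 1, 2, 4, 7; their raw sum = 8.
Each reversal replaces raw with 6 − raw, changing the total by 6 − 2·raw per item.
Total = 22 + 4·6 − 2·8 = 22 + 24 − 16 = 30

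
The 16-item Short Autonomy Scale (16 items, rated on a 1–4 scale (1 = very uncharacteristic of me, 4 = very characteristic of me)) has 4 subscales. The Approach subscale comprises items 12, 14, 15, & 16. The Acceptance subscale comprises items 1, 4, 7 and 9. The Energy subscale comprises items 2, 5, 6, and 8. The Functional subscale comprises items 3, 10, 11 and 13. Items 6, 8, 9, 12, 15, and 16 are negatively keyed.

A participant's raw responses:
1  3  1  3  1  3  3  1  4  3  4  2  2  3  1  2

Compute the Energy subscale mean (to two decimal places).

Energy items: 2, 5, 6, 8.
Of these, items 6 and 8 are negatively keyed; on a 1–4 scale, reversed = 5 − raw.
  item 2: 3
  item 5: 1
  item 6: 5 − 3 = 2
  item 8: 5 − 1 = 4
Sum = 3 + 1 + 2 + 4 = 10
Mean = 10 / 4 = 2.50

2.50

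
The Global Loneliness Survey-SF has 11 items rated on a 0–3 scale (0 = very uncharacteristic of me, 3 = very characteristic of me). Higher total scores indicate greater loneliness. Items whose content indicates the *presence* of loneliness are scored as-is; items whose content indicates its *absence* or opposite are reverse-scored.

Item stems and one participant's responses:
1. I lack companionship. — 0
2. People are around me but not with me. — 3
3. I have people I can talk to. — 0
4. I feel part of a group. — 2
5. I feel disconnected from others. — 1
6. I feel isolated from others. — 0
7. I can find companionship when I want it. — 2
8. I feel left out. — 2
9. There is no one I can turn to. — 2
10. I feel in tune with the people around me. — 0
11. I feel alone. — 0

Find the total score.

Items 3, 4, 7, 10 describe the absence/opposite of loneliness → reverse-score.
reversed = (0+3) − raw = 3 − raw.
  item 1: 0
  item 2: 3
  item 3: 3 − 0 = 3
  item 4: 3 − 2 = 1
  item 5: 1
  item 6: 0
  item 7: 3 − 2 = 1
  item 8: 2
  item 9: 2
  item 10: 3 − 0 = 3
  item 11: 0
Total = 0 + 3 + 3 + 1 + 1 + 0 + 1 + 2 + 2 + 3 + 0 = 16

16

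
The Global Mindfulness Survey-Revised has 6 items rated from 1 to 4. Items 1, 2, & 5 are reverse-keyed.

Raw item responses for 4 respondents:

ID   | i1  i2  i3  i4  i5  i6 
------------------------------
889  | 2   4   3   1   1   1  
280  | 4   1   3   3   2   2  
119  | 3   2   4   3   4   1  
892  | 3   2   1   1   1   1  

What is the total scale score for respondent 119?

14

Respondent 119 raw: 3, 2, 4, 3, 4, 1.
Reverse-coded (on a 1–4 scale, reversed = 5 − raw):
  item 1: 5 − 3 = 2
  item 2: 5 − 2 = 3
  item 3: 4
  item 4: 3
  item 5: 5 − 4 = 1
  item 6: 1
Sum = 2 + 3 + 4 + 3 + 1 + 1 = 14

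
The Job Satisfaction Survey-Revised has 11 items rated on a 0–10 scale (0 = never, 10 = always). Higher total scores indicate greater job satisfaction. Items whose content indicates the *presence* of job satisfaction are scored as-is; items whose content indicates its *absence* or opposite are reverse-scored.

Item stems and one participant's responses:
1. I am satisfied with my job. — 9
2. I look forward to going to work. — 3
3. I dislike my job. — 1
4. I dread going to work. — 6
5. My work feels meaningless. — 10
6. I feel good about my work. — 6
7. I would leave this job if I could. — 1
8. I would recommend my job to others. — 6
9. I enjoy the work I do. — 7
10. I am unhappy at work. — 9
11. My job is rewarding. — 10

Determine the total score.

Items 3, 4, 5, 7, 10 describe the absence/opposite of job satisfaction → reverse-score.
on a 0–10 scale, reversed = 10 − raw.
  item 1: 9
  item 2: 3
  item 3: 10 − 1 = 9
  item 4: 10 − 6 = 4
  item 5: 10 − 10 = 0
  item 6: 6
  item 7: 10 − 1 = 9
  item 8: 6
  item 9: 7
  item 10: 10 − 9 = 1
  item 11: 10
Total = 9 + 3 + 9 + 4 + 0 + 6 + 9 + 6 + 7 + 1 + 10 = 64

64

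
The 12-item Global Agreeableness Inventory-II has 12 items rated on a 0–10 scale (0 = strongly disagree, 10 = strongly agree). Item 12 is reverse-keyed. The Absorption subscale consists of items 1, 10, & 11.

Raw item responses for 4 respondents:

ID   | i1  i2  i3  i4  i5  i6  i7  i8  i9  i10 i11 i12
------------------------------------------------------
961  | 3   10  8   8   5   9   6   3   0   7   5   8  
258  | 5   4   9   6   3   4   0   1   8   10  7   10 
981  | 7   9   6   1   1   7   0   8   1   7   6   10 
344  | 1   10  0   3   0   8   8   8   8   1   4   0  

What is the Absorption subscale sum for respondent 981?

Respondent 981 raw: 7, 9, 6, 1, 1, 7, 0, 8, 1, 7, 6, 10.
Absorption items: 1, 10, 11.
Reverse-coded (on a 0–10 scale, reversed = 10 − raw):
  item 1: 7
  item 10: 7
  item 11: 6
Sum = 7 + 7 + 6 = 20

20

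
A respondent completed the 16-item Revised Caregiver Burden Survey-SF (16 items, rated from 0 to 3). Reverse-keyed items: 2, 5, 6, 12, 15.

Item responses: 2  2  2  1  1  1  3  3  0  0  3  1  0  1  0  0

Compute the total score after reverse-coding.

25

Reverse-coded items (on a 0–3 scale, reversed = 3 − raw):
  item 2: 3 − 2 = 1
  item 5: 3 − 1 = 2
  item 6: 3 − 1 = 2
  item 12: 3 − 1 = 2
  item 15: 3 − 0 = 3
Scored responses: 2, 1, 2, 1, 2, 2, 3, 3, 0, 0, 3, 2, 0, 1, 3, 0
Total = 2 + 1 + 2 + 1 + 2 + 2 + 3 + 3 + 0 + 0 + 3 + 2 + 0 + 1 + 3 + 0 = 25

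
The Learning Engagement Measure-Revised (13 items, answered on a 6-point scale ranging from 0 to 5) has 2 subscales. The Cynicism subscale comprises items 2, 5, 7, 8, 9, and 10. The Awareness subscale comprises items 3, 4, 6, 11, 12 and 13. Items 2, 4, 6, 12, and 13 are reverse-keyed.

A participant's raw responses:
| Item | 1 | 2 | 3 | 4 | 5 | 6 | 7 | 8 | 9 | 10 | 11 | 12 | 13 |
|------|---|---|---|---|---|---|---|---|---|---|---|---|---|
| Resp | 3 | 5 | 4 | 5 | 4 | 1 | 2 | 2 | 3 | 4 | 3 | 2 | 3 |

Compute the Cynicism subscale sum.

Cynicism items: 2, 5, 7, 8, 9, 10.
Of these, item 2 is reverse-keyed; on a 0–5 scale, reversed = 5 − raw.
  item 2: 5 − 5 = 0
  item 5: 4
  item 7: 2
  item 8: 2
  item 9: 3
  item 10: 4
Sum = 0 + 4 + 2 + 2 + 3 + 4 = 15

15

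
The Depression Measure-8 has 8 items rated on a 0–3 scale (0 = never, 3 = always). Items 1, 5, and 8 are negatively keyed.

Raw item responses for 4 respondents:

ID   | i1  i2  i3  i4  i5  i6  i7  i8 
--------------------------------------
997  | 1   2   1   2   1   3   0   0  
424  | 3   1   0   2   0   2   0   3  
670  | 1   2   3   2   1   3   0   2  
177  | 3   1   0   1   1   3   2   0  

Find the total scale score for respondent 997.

Respondent 997 raw: 1, 2, 1, 2, 1, 3, 0, 0.
Reverse-coded (reversed = (0+3) − raw = 3 − raw):
  item 1: 3 − 1 = 2
  item 2: 2
  item 3: 1
  item 4: 2
  item 5: 3 − 1 = 2
  item 6: 3
  item 7: 0
  item 8: 3 − 0 = 3
Sum = 2 + 2 + 1 + 2 + 2 + 3 + 0 + 3 = 15

15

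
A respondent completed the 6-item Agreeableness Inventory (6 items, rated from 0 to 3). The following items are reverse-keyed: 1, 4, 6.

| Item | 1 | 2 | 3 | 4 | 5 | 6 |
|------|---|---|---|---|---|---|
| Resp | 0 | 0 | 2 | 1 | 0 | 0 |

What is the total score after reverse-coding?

Reversing items 1, 4, and 6 with 3 − raw:
Total = (3−0) + 0 + 2 + (3−1) + 0 + (3−0)
      = 3 + 0 + 2 + 2 + 0 + 3 = 10

10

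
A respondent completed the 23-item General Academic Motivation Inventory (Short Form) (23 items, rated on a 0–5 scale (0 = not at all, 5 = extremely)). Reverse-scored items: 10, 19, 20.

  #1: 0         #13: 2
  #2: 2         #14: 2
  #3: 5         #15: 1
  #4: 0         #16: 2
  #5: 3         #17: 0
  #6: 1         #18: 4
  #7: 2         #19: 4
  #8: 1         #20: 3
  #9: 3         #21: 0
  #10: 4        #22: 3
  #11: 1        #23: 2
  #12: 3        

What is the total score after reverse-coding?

41

Raw sum = 48. Reverse-scored items: 10, 19, 20; their raw sum = 11.
Each reversal replaces raw with 5 − raw, changing the total by 5 − 2·raw per item.
Total = 48 + 3·5 − 2·11 = 48 + 15 − 22 = 41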